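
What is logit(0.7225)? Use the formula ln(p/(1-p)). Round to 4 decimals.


Compute the odds: 0.7225/0.2775 = 2.6036.
Take the natural log: ln(2.6036) = 0.9569.

0.9569


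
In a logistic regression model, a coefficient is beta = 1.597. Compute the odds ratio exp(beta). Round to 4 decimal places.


The odds ratio is computed as:
OR = e^(1.597) = 4.9382.

4.9382


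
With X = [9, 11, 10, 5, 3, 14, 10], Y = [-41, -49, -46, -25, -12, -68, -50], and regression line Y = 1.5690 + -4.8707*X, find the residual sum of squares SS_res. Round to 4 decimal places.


Predicted values from Y = 1.5690 + -4.8707*X.
Residuals: [1.2673, 3.0087, 1.1380, -2.2155, 1.0431, -1.3792, -2.8620].
SSres = 28.0431.

28.0431


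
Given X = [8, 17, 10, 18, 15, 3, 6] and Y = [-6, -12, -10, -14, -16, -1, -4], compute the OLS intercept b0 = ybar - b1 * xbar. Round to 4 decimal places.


Compute b1 = -0.8900 from the OLS formula.
With xbar = 11.0000 and ybar = -9.0000, the intercept is:
b0 = -9.0000 - -0.8900 * 11.0000 = 0.7900.

0.7900


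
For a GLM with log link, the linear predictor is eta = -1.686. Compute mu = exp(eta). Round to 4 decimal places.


mu = exp(eta) = exp(-1.686).
= 0.1853.

0.1853


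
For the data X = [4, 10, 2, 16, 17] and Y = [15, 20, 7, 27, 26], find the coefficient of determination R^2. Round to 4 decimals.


Fit the OLS line: b0 = 7.4924, b1 = 1.1742.
SSres = 19.1894.
SStot = 274.0000.
R^2 = 1 - 19.1894/274.0000 = 0.9300.

0.9300


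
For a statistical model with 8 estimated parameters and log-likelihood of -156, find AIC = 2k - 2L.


AIC = 2k - 2*loglik = 2(8) - 2(-156).
= 16 + 312 = 328.

328


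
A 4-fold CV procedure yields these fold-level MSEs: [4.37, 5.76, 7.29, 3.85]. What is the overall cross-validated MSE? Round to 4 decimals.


Add all fold MSEs: 21.2700.
Divide by k = 4: 21.2700/4 = 5.3175.

5.3175


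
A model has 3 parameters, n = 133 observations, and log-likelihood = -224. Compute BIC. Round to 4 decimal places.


Compute k*ln(n) = 3*ln(133) = 3*4.890349 = 14.671047.
Then -2*loglik = 448.
BIC = 14.671047 + 448 = 462.671047, which rounds to 462.6710.

462.6710


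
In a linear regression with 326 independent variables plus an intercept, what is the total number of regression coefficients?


Including the intercept, the model has 326 predictor coefficients + 1 intercept.
Total = 327.

327


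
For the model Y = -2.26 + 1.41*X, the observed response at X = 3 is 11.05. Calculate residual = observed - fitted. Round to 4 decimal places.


Predicted = -2.26 + 1.41 * 3 = 1.9700.
Residual = 11.05 - 1.9700 = 9.0800.

9.0800


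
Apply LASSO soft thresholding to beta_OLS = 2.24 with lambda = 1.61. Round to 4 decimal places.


Absolute value: |2.24| = 2.24.
Compare to lambda = 1.61.
Since |beta| > lambda, coefficient = sign(beta)*(|beta| - lambda) = 0.6300.

0.6300


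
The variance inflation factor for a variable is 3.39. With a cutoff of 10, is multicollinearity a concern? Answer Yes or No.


The threshold is 10.
VIF = 3.39 is < 10.
Multicollinearity indication: No.

No


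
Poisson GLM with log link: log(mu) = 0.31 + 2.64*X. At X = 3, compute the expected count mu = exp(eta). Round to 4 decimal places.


Linear predictor: eta = 0.31 + (2.64)(3) = 8.2300.
Expected count: mu = exp(8.2300) = 3751.8338.

3751.8338


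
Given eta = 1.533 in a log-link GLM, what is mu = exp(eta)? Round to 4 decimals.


Apply the inverse link:
mu = e^1.533 = 4.6321.

4.6321


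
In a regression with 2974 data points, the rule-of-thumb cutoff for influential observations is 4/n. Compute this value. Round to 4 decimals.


Cook's distance cutoff = 4/n = 4/2974.
= 0.0013.

0.0013


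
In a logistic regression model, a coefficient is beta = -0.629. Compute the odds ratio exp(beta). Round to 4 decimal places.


Odds ratio = exp(beta) = exp(-0.629).
= 0.5331.

0.5331


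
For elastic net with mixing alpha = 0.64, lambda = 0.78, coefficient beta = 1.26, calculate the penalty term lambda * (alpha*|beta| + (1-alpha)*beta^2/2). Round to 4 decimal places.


L1 component = 0.64 * |1.26| = 0.8064.
L2 component = 0.36 * 1.26^2 / 2 = 0.2858.
Penalty = 0.78 * (0.8064 + 0.2858) = 0.78 * 1.0922 = 0.8519.

0.8519


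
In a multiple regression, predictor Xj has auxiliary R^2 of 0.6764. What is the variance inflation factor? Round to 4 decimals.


VIF = 1 / (1 - 0.6764).
= 1 / 0.3236 = 3.0902.

3.0902


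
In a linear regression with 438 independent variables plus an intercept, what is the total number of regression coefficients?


Each predictor gets one coefficient, plus one intercept.
Total parameters = 438 + 1 = 439.

439


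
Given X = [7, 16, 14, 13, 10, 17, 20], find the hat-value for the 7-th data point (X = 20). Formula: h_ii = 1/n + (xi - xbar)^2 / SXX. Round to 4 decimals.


n = 7, xbar = 13.8571.
SXX = sum((xi - xbar)^2) = 114.8571.
h = 1/7 + (20 - 13.8571)^2 / 114.8571 = 0.4714.

0.4714


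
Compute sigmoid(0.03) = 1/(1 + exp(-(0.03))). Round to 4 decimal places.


exp(-0.0300) = 0.9704.
1 + exp(-z) = 1.9704.
sigmoid = 1/1.9704 = 0.5075.

0.5075


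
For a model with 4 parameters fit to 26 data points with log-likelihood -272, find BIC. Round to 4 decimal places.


ln(26) = 3.258097.
k * ln(n) = 4 * 3.258097 = 13.032388.
-2L = 544.
BIC = 13.032388 + 544 = 557.032388, which rounds to 557.0324.

557.0324


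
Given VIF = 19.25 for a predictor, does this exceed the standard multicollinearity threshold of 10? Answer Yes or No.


Compare VIF = 19.25 to the threshold of 10.
19.25 >= 10, so the answer is Yes.

Yes


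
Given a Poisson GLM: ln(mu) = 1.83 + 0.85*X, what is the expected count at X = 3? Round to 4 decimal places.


Compute eta = 1.83 + 0.85 * 3 = 4.3800.
Apply inverse link: mu = e^4.3800 = 79.8380.

79.8380


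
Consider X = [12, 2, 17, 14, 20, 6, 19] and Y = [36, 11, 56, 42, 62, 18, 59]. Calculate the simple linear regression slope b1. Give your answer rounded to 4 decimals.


The sample means are xbar = 12.8571 and ybar = 40.5714.
Compute S_xx = 272.8571 and S_xy = 811.5714.
Slope b1 = S_xy / S_xx = 811.5714 / 272.8571 = 2.9743.

2.9743


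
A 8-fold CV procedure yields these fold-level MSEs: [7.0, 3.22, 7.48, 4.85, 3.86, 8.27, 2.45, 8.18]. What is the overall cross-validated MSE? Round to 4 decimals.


Sum of fold MSEs = 45.3100.
Average = 45.3100 / 8 = 5.6638.

5.6638


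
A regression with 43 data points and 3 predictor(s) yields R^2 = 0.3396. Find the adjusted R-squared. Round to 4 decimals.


Plug in: Adj R^2 = 1 - (1 - 0.3396) * 42/39.
= 1 - 0.6604 * 42/39
= 1 - 27.7368 / 39
= 1 - 0.7112 = 0.2888.

0.2888


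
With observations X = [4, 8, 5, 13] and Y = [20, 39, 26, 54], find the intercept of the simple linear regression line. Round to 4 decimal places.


First find the slope: b1 = 3.7041.
Means: xbar = 7.5000, ybar = 34.7500.
b0 = ybar - b1 * xbar = 34.7500 - 3.7041 * 7.5000 = 6.9694.

6.9694


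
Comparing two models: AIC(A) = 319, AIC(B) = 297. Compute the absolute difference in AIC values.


Absolute difference = |319 - 297| = 22.
The model with lower AIC (B) is preferred.

22


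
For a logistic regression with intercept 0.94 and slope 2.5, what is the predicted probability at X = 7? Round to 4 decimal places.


z = 0.94 + 2.5 * 7 = 18.4400.
Sigmoid: P = 1 / (1 + exp(-18.4400)) = 1.0000.

1.0000


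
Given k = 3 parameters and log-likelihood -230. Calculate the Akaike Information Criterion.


AIC = 2k - 2*loglik = 2(3) - 2(-230).
= 6 + 460 = 466.

466


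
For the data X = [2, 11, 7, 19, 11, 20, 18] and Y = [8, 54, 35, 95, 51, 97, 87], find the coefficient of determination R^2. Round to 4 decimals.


The fitted line is Y = -1.4175 + 4.9650*X.
SSres = 14.5224, SStot = 6762.0000.
R^2 = 1 - SSres/SStot = 0.9979.

0.9979


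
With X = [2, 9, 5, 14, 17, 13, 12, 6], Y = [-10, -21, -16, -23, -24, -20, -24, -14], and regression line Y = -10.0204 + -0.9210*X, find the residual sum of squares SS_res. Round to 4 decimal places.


For each point, residual = actual - predicted.
Residuals: [1.8624, -2.6906, -1.3746, -0.0856, 1.6774, 1.9934, -2.9276, 1.5464].
Sum of squared residuals = 30.3542.

30.3542


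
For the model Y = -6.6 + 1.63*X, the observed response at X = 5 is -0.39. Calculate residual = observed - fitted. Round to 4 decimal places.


Fitted value at X = 5 is yhat = -6.6 + 1.63*5 = 1.5500.
Residual = -0.39 - 1.5500 = -1.9400.

-1.9400


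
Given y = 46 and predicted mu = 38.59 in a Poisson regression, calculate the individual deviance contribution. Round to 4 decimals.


Compute y*ln(y/mu) = 46*ln(46/38.59) = 46*0.175648 = 8.079808.
y - mu = 7.41.
D = 2*(8.079808 - (7.41)) = 1.339616, which rounds to 1.3396.

1.3396


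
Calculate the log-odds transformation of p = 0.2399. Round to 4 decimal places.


1 - p = 0.7601.
p/(1-p) = 0.3156.
logit = ln(0.3156) = -1.1532.

-1.1532


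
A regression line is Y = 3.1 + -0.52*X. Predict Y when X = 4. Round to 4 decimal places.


Plug X = 4 into Y = 3.1 + -0.52*X:
Y = 3.1 + -2.0800 = 1.0200.

1.0200


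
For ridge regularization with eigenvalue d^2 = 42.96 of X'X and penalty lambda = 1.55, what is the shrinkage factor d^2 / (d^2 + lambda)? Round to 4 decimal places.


Compute the denominator: 42.96 + 1.55 = 44.5100.
Shrinkage factor = 42.96 / 44.5100 = 0.9652.

0.9652


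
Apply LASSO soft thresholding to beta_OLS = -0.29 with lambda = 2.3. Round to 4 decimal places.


Absolute value: |-0.29| = 0.29.
Compare to lambda = 2.3.
Since |beta| <= lambda, the coefficient is set to 0.

0.0000


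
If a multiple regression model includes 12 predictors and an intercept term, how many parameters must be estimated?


Including the intercept, the model has 12 predictor coefficients + 1 intercept.
Total = 13.

13


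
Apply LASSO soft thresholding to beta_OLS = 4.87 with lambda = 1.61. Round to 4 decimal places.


Check: |4.87| = 4.87 vs lambda = 1.61.
Since |beta| > lambda, coefficient = sign(beta)*(|beta| - lambda) = 3.2600.
Soft-thresholded coefficient = 3.2600.

3.2600


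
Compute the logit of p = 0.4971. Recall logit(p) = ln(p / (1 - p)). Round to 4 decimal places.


Compute the odds: 0.4971/0.5029 = 0.9885.
Take the natural log: ln(0.9885) = -0.0116.

-0.0116


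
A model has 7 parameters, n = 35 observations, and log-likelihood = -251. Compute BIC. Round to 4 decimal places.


k * ln(n) = 7 * ln(35) = 7 * 3.555348 = 24.887436.
-2 * loglik = -2 * (-251) = 502.
BIC = 24.887436 + 502 = 526.887436, which rounds to 526.8874.

526.8874


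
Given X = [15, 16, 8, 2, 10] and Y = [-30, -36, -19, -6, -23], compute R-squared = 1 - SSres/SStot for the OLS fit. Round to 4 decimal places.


After computing the OLS fit (b0=-2.4317, b1=-1.9969):
SSres = 9.1988, SStot = 522.8000.
R^2 = 1 - 9.1988/522.8000 = 0.9824.

0.9824


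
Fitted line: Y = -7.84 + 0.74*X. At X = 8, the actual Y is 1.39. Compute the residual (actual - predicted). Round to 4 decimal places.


Fitted value at X = 8 is yhat = -7.84 + 0.74*8 = -1.9200.
Residual = 1.39 - -1.9200 = 3.3100.

3.3100


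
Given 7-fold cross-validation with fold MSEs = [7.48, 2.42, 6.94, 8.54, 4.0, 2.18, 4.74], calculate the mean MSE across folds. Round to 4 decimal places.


Sum of fold MSEs = 36.3000.
Average = 36.3000 / 7 = 5.1857.

5.1857


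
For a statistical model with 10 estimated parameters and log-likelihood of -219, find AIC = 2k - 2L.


Compute:
2k = 2*10 = 20.
-2*loglik = -2*(-219) = 438.
AIC = 20 + 438 = 458.

458


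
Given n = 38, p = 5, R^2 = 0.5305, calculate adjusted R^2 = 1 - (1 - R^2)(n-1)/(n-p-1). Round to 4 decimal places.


Adjusted R^2 = 1 - (1 - R^2) * (n-1)/(n-p-1).
(1 - R^2) = 0.4695.
(n-1)/(n-p-1) = 37/32.
(1 - R^2) * (n-1) = 0.4695 * 37 = 17.3715.
Divide by (n-p-1): 17.3715 / 32 = 0.5429.
Adj R^2 = 1 - 0.5429 = 0.4571.

0.4571


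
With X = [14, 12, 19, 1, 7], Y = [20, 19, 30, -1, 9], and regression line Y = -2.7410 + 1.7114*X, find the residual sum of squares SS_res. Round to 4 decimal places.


Compute predicted values, then residuals = yi - yhat_i.
Residuals: [-1.2186, 1.2042, 0.2244, 0.0296, -0.2388].
SSres = sum(residual^2) = 3.0433.

3.0433


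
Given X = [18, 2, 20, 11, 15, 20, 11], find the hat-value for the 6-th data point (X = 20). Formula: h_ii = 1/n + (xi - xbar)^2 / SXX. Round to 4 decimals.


Compute xbar = 13.8571 with n = 7 observations.
SXX = 250.8571.
Leverage = 1/7 + (20 - 13.8571)^2/250.8571 = 0.2933.

0.2933


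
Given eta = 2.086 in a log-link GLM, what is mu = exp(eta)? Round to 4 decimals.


The inverse log link gives:
mu = exp(2.086) = 8.0526.

8.0526


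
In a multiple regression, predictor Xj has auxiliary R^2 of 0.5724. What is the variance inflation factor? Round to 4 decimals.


Using VIF = 1/(1 - R^2_j):
1 - 0.5724 = 0.4276.
VIF = 2.3386.

2.3386


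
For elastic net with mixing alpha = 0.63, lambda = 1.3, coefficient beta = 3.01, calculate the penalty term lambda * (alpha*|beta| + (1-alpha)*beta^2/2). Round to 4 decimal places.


alpha * |beta| = 0.63 * 3.01 = 1.8963.
(1-alpha) * beta^2/2 = 0.37 * 9.0601/2 = 1.6761.
Total = 1.3 * (1.8963 + 1.6761) = 4.6441.

4.6441


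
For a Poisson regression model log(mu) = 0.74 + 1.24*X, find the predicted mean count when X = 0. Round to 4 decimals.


eta = 0.74 + 1.24 * 0 = 0.7400.
mu = exp(0.7400) = 2.0959.

2.0959


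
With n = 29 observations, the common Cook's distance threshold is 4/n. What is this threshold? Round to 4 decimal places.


The threshold is 4/n.
4/29 = 0.1379.

0.1379


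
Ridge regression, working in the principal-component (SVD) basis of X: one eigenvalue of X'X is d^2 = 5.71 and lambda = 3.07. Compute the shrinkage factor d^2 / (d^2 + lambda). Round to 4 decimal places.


Denominator = d^2 + lambda = 5.71 + 3.07 = 8.7800.
Shrinkage = 5.71 / 8.7800 = 0.6503.

0.6503


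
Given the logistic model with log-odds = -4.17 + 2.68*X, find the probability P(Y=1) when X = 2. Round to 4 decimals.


Linear predictor: z = -4.17 + 2.68 * 2 = 1.1900.
P = 1/(1 + exp(-1.1900)) = 1/(1 + 0.3042) = 0.7667.

0.7667


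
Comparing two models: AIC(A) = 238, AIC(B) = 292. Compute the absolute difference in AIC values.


Compute |238 - 292| = 54.
Model A has the smaller AIC.

54


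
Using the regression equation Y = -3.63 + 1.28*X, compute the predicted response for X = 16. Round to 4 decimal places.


Plug X = 16 into Y = -3.63 + 1.28*X:
Y = -3.63 + 20.4800 = 16.8500.

16.8500


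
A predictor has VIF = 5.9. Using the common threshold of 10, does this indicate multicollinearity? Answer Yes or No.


The threshold is 10.
VIF = 5.9 is < 10.
Multicollinearity indication: No.

No


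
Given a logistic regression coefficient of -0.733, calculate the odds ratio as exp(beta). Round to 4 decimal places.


exp(-0.733) = 0.4805.
So the odds ratio is 0.4805.

0.4805


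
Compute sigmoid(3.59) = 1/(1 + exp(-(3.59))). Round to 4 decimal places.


First, exp(-3.5900) = 0.0276.
Then sigma(z) = 1/(1 + 0.0276) = 0.9731.

0.9731


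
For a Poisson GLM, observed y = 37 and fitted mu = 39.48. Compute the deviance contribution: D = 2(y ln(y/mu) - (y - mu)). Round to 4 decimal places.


Compute y*ln(y/mu) = 37*ln(37/39.48) = 37*-0.064876 = -2.400412.
y - mu = -2.48.
D = 2*(-2.400412 - (-2.48)) = 0.159176, which rounds to 0.1592.

0.1592


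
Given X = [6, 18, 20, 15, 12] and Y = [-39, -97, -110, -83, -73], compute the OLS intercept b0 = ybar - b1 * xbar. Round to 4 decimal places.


Compute b1 = -4.9056 from the OLS formula.
With xbar = 14.2000 and ybar = -80.4000, the intercept is:
b0 = -80.4000 - -4.9056 * 14.2000 = -10.7401.

-10.7401


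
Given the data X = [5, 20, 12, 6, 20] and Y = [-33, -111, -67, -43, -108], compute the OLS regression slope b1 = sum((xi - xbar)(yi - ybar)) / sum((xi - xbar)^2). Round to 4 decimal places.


Calculate xbar = 12.6000, ybar = -72.4000.
S_xx = 211.2000, S_xy = -1045.8000.
Using b1 = S_xy / S_xx = -1045.8000 / 211.2000, we get b1 = -4.9517.

-4.9517


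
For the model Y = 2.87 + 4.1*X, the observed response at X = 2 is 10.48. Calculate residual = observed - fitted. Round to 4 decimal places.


Fitted value at X = 2 is yhat = 2.87 + 4.1*2 = 11.0700.
Residual = 10.48 - 11.0700 = -0.5900.

-0.5900


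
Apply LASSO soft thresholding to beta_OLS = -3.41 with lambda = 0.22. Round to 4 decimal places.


|beta_OLS| = 3.41.
lambda = 0.22.
Since |beta| > lambda, coefficient = sign(beta)*(|beta| - lambda) = -3.1900.
Result = -3.1900.

-3.1900


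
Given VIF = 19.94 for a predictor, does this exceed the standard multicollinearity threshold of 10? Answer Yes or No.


Compare VIF = 19.94 to the threshold of 10.
19.94 >= 10, so the answer is Yes.

Yes


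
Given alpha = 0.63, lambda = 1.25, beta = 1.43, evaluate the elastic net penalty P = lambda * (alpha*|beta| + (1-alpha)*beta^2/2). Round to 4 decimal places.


Compute:
L1 = 0.63 * 1.43 = 0.9009.
L2 = 0.37 * 1.43^2 / 2 = 0.3783.
Penalty = 1.25 * (0.9009 + 0.3783) = 1.5990.

1.5990


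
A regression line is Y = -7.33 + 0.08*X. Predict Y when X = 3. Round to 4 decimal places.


Predicted value:
Y = -7.33 + (0.08)(3) = -7.33 + 0.2400 = -7.0900.

-7.0900


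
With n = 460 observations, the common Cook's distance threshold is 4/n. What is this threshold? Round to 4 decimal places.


Using the rule of thumb:
Threshold = 4 / 460 = 0.0087.

0.0087


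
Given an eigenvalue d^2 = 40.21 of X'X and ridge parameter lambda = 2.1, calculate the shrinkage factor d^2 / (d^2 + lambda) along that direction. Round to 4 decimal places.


Denominator = d^2 + lambda = 40.21 + 2.1 = 42.3100.
Shrinkage = 40.21 / 42.3100 = 0.9504.

0.9504


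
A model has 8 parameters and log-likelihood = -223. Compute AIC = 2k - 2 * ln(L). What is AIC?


Compute:
2k = 2*8 = 16.
-2*loglik = -2*(-223) = 446.
AIC = 16 + 446 = 462.

462


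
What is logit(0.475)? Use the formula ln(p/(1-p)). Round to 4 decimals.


The odds are p/(1-p) = 0.475 / 0.525 = 0.9048.
logit(p) = ln(0.9048) = -0.1001.

-0.1001


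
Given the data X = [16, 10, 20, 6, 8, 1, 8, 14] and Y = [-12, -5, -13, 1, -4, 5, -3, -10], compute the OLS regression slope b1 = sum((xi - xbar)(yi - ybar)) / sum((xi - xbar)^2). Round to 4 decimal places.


First compute the means: xbar = 10.3750, ybar = -5.1250.
Then S_xx = sum((xi - xbar)^2) = 255.8750.
S_xy = sum((xi - xbar)(yi - ybar)) = -261.6250.
b1 = S_xy / S_xx = -261.6250 / 255.8750 = -1.0225.

-1.0225


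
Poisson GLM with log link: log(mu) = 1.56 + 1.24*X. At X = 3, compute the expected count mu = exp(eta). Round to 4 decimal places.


Compute eta = 1.56 + 1.24 * 3 = 5.2800.
Apply inverse link: mu = e^5.2800 = 196.3699.

196.3699


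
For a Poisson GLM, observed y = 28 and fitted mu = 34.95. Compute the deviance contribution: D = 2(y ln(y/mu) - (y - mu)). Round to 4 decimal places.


First: ln(28/34.95) = -0.221714.
Then: 28 * -0.221714 = -6.207992.
y - mu = 28 - 34.95 = -6.95.
D = 2(-6.207992 - -6.95) = 1.484016, which rounds to 1.4840.

1.4840


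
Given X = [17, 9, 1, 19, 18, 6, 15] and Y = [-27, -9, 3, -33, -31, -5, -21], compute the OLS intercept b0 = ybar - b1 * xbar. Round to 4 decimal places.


First find the slope: b1 = -2.0130.
Means: xbar = 12.1429, ybar = -17.5714.
b0 = ybar - b1 * xbar = -17.5714 - -2.0130 * 12.1429 = 6.8726.

6.8726


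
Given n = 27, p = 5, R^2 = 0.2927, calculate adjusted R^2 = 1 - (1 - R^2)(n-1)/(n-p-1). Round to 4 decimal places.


Plug in: Adj R^2 = 1 - (1 - 0.2927) * 26/21.
= 1 - 0.7073 * 26/21
= 1 - 18.3898 / 21
= 1 - 0.8757 = 0.1243.

0.1243


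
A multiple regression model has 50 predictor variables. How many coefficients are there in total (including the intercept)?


Total coefficients = number of predictors + 1 (for the intercept).
= 50 + 1 = 51.

51


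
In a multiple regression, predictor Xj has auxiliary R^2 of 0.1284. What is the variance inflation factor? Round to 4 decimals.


Using VIF = 1/(1 - R^2_j):
1 - 0.1284 = 0.8716.
VIF = 1.1473.

1.1473


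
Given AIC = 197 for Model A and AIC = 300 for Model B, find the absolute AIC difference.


Absolute difference = |197 - 300| = 103.
The model with lower AIC (A) is preferred.

103


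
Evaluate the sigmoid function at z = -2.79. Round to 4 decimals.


First, exp(2.7900) = 16.2810.
Then sigma(z) = 1/(1 + 16.2810) = 0.0579.

0.0579


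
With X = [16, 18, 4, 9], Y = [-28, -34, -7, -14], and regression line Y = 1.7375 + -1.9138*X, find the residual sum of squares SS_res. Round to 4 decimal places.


Compute predicted values, then residuals = yi - yhat_i.
Residuals: [0.8833, -1.2891, -1.0823, 1.4867].
SSres = sum(residual^2) = 5.8236.

5.8236


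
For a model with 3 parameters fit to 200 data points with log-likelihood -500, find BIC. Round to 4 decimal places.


k * ln(n) = 3 * ln(200) = 3 * 5.298317 = 15.894951.
-2 * loglik = -2 * (-500) = 1000.
BIC = 15.894951 + 1000 = 1015.894951, which rounds to 1015.8950.

1015.8950


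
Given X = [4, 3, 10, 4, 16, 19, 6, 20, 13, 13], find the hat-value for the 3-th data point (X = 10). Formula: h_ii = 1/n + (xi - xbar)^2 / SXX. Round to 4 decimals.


Mean of X: xbar = 10.8000.
SXX = 365.6000.
For X = 10: h = 1/10 + (10 - 10.8000)^2/365.6000 = 0.1018.

0.1018


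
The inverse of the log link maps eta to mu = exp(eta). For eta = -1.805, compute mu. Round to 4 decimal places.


Apply the inverse link:
mu = e^-1.805 = 0.1645.

0.1645


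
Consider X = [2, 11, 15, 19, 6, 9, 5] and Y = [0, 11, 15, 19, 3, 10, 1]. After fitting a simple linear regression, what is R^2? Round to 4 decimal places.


After computing the OLS fit (b0=-3.1127, b1=1.2058):
SSres = 11.8900, SStot = 319.7143.
R^2 = 1 - 11.8900/319.7143 = 0.9628.

0.9628


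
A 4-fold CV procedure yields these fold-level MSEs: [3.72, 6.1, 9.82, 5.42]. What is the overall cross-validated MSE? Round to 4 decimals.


Sum of fold MSEs = 25.0600.
Average = 25.0600 / 4 = 6.2650.

6.2650


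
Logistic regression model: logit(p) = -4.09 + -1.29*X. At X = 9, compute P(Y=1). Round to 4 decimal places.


Compute z = -4.09 + (-1.29)(9) = -15.7000.
exp(-z) = 6582992.5846.
P = 1/(1 + 6582992.5846) = 0.0000.

0.0000


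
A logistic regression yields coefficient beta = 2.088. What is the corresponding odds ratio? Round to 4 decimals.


exp(2.088) = 8.0688.
So the odds ratio is 8.0688.

8.0688


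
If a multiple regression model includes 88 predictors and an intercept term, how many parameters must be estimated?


Each predictor gets one coefficient, plus one intercept.
Total parameters = 88 + 1 = 89.

89


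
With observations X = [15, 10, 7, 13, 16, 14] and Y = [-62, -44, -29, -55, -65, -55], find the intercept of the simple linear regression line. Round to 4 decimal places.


The slope is b1 = -3.8783.
Sample means are xbar = 12.5000 and ybar = -51.6667.
Intercept: b0 = -51.6667 - (-3.8783)(12.5000) = -3.1884.

-3.1884


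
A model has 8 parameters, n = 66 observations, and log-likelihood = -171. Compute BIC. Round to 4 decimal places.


k * ln(n) = 8 * ln(66) = 8 * 4.189655 = 33.517240.
-2 * loglik = -2 * (-171) = 342.
BIC = 33.517240 + 342 = 375.517240, which rounds to 375.5172.

375.5172


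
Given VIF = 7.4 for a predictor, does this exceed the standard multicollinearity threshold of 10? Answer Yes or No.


The threshold is 10.
VIF = 7.4 is < 10.
Multicollinearity indication: No.

No


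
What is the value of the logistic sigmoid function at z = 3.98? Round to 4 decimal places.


First, exp(-3.9800) = 0.0187.
Then sigma(z) = 1/(1 + 0.0187) = 0.9817.

0.9817


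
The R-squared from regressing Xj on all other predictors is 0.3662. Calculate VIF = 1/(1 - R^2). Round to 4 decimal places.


Using VIF = 1/(1 - R^2_j):
1 - 0.3662 = 0.6338.
VIF = 1.5778.

1.5778


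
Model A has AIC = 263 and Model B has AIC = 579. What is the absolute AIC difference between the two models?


Absolute difference = |263 - 579| = 316.
The model with lower AIC (A) is preferred.

316


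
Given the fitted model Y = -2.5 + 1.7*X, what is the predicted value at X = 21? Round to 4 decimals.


Substitute X = 21 into the equation:
Y = -2.5 + 1.7 * 21 = -2.5 + 35.7000 = 33.2000.

33.2000


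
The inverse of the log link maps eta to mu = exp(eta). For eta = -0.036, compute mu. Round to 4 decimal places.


The inverse log link gives:
mu = exp(-0.036) = 0.9646.

0.9646


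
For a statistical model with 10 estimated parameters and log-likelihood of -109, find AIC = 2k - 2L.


AIC = 2*10 - 2*(-109).
= 20 + 218 = 238.

238


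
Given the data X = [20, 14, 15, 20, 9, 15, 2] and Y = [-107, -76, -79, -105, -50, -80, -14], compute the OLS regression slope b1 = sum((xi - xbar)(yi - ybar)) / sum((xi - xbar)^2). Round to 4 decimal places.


First compute the means: xbar = 13.5714, ybar = -73.0000.
Then S_xx = sum((xi - xbar)^2) = 241.7143.
S_xy = sum((xi - xbar)(yi - ybar)) = -1232.0000.
b1 = S_xy / S_xx = -1232.0000 / 241.7143 = -5.0969.

-5.0969


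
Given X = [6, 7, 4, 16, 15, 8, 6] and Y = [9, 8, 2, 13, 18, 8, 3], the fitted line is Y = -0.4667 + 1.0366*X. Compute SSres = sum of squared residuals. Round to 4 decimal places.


For each point, residual = actual - predicted.
Residuals: [3.2471, 1.2105, -1.6797, -3.1189, 2.9177, 0.1739, -2.7529].
Sum of squared residuals = 40.6796.

40.6796


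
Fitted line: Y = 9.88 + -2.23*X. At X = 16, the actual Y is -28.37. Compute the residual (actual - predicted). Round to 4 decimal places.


Fitted value at X = 16 is yhat = 9.88 + -2.23*16 = -25.8000.
Residual = -28.37 - -25.8000 = -2.5700.

-2.5700


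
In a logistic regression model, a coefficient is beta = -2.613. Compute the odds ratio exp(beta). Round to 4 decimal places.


exp(-2.613) = 0.0733.
So the odds ratio is 0.0733.

0.0733


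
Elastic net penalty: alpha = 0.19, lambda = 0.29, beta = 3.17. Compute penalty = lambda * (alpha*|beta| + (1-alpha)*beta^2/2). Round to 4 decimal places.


alpha * |beta| = 0.19 * 3.17 = 0.6023.
(1-alpha) * beta^2/2 = 0.81 * 10.0489/2 = 4.0698.
Total = 0.29 * (0.6023 + 4.0698) = 1.3549.

1.3549


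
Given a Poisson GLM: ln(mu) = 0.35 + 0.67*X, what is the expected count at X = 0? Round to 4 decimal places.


Compute eta = 0.35 + 0.67 * 0 = 0.3500.
Apply inverse link: mu = e^0.3500 = 1.4191.

1.4191


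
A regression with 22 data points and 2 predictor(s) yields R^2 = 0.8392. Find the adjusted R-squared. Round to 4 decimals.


Using the formula:
(1 - 0.8392) = 0.1608.
Multiply by 21/19: 0.1608 * 21 = 3.3768, then 3.3768 / 19 = 0.1777.
Adj R^2 = 1 - 0.1777 = 0.8223.

0.8223


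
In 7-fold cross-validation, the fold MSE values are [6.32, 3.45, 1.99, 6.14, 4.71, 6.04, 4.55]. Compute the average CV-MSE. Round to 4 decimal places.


Add all fold MSEs: 33.2000.
Divide by k = 7: 33.2000/7 = 4.7429.

4.7429


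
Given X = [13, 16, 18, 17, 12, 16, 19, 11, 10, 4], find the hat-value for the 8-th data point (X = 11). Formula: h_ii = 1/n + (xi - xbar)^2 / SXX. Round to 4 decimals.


Mean of X: xbar = 13.6000.
SXX = 186.4000.
For X = 11: h = 1/10 + (11 - 13.6000)^2/186.4000 = 0.1363.

0.1363


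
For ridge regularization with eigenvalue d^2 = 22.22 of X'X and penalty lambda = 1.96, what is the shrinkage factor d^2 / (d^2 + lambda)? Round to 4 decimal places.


d^2 + lambda = 22.22 + 1.96 = 24.1800.
Shrinkage factor = 22.22/24.1800 = 0.9189.

0.9189


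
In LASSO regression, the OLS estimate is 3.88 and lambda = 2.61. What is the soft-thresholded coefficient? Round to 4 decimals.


Check: |3.88| = 3.88 vs lambda = 2.61.
Since |beta| > lambda, coefficient = sign(beta)*(|beta| - lambda) = 1.2700.
Soft-thresholded coefficient = 1.2700.

1.2700


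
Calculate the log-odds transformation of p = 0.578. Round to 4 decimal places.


1 - p = 0.422.
p/(1-p) = 1.3697.
logit = ln(1.3697) = 0.3146.

0.3146


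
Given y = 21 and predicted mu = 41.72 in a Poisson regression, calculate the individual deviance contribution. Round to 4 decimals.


First: ln(21/41.72) = -0.686458.
Then: 21 * -0.686458 = -14.415618.
y - mu = 21 - 41.72 = -20.72.
D = 2(-14.415618 - -20.72) = 12.608764, which rounds to 12.6088.

12.6088


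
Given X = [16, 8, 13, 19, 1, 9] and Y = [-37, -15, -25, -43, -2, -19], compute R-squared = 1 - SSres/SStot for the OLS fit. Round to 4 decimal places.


Fit the OLS line: b0 = 1.9175, b1 = -2.3107.
SSres = 19.6165.
SStot = 1119.5000.
R^2 = 1 - 19.6165/1119.5000 = 0.9825.

0.9825


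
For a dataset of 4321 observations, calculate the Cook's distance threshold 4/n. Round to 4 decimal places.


Cook's distance cutoff = 4/n = 4/4321.
= 0.0009.

0.0009


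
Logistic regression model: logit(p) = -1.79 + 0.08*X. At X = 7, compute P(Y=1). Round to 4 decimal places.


z = -1.79 + 0.08 * 7 = -1.2300.
Sigmoid: P = 1 / (1 + exp(1.2300)) = 0.2262.

0.2262


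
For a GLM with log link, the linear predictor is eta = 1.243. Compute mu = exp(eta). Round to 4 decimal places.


Apply the inverse link:
mu = e^1.243 = 3.4660.

3.4660


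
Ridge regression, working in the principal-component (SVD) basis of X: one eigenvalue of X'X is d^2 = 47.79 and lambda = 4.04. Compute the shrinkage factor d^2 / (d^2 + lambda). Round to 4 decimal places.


Compute the denominator: 47.79 + 4.04 = 51.8300.
Shrinkage factor = 47.79 / 51.8300 = 0.9221.

0.9221


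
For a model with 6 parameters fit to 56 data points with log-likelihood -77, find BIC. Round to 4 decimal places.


Compute k*ln(n) = 6*ln(56) = 6*4.025352 = 24.152112.
Then -2*loglik = 154.
BIC = 24.152112 + 154 = 178.152112, which rounds to 178.1521.

178.1521


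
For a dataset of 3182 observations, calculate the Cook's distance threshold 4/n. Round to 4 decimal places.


The threshold is 4/n.
4/3182 = 0.0013.

0.0013


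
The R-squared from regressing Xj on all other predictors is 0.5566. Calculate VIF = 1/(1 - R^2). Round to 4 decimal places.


Using VIF = 1/(1 - R^2_j):
1 - 0.5566 = 0.4434.
VIF = 2.2553.

2.2553


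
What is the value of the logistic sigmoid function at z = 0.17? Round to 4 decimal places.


exp(-0.1700) = 0.8437.
1 + exp(-z) = 1.8437.
sigmoid = 1/1.8437 = 0.5424.

0.5424


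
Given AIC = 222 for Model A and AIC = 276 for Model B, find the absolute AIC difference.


Compute |222 - 276| = 54.
Model A has the smaller AIC.

54


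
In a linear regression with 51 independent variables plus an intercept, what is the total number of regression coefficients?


Total coefficients = number of predictors + 1 (for the intercept).
= 51 + 1 = 52.

52


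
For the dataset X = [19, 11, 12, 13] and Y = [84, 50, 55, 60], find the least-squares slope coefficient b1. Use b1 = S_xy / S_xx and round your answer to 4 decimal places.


First compute the means: xbar = 13.7500, ybar = 62.2500.
Then S_xx = sum((xi - xbar)^2) = 38.7500.
S_xy = sum((xi - xbar)(yi - ybar)) = 162.2500.
b1 = S_xy / S_xx = 162.2500 / 38.7500 = 4.1871.

4.1871


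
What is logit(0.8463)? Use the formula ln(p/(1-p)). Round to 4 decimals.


Compute the odds: 0.8463/0.1537 = 5.5062.
Take the natural log: ln(5.5062) = 1.7059.

1.7059


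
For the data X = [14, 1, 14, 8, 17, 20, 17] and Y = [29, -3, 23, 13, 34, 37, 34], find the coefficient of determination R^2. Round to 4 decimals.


The fitted line is Y = -4.7222 + 2.1984*X.
SSres = 26.9365, SStot = 1244.8571.
R^2 = 1 - SSres/SStot = 0.9784.

0.9784


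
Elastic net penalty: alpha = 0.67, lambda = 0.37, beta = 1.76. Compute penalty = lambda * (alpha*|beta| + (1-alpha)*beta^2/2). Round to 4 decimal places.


Compute:
L1 = 0.67 * 1.76 = 1.1792.
L2 = 0.33 * 1.76^2 / 2 = 0.5111.
Penalty = 0.37 * (1.1792 + 0.5111) = 0.6254.

0.6254


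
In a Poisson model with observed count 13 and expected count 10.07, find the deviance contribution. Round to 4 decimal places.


First: ln(13/10.07) = 0.255389.
Then: 13 * 0.255389 = 3.320057.
y - mu = 13 - 10.07 = 2.93.
D = 2(3.320057 - 2.93) = 0.780114, which rounds to 0.7801.

0.7801


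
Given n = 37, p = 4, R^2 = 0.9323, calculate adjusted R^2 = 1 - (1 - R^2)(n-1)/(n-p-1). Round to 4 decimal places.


Plug in: Adj R^2 = 1 - (1 - 0.9323) * 36/32.
= 1 - 0.0677 * 36/32
= 1 - 2.4372 / 32
= 1 - 0.0762 = 0.9238.

0.9238


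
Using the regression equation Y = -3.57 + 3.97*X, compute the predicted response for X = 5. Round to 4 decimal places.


Plug X = 5 into Y = -3.57 + 3.97*X:
Y = -3.57 + 19.8500 = 16.2800.

16.2800


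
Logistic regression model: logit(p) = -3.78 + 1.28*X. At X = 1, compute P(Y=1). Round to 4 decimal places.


Linear predictor: z = -3.78 + 1.28 * 1 = -2.5000.
P = 1/(1 + exp(2.5000)) = 1/(1 + 12.1825) = 0.0759.

0.0759


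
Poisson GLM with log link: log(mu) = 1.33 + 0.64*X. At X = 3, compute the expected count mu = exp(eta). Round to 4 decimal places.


Linear predictor: eta = 1.33 + (0.64)(3) = 3.2500.
Expected count: mu = exp(3.2500) = 25.7903.

25.7903


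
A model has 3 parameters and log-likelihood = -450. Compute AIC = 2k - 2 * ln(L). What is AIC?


Compute:
2k = 2*3 = 6.
-2*loglik = -2*(-450) = 900.
AIC = 6 + 900 = 906.

906


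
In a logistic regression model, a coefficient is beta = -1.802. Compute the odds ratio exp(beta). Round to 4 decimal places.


exp(-1.802) = 0.1650.
So the odds ratio is 0.1650.

0.1650


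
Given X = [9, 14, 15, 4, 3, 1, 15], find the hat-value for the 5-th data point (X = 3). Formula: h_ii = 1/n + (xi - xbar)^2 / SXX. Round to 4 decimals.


Mean of X: xbar = 8.7143.
SXX = 221.4286.
For X = 3: h = 1/7 + (3 - 8.7143)^2/221.4286 = 0.2903.

0.2903


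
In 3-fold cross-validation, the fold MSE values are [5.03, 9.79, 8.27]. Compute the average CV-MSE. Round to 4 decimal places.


Total MSE across folds = 23.0900.
CV-MSE = 23.0900/3 = 7.6967.

7.6967


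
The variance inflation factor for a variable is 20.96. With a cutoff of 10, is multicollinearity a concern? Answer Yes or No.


The threshold is 10.
VIF = 20.96 is >= 10.
Multicollinearity indication: Yes.

Yes


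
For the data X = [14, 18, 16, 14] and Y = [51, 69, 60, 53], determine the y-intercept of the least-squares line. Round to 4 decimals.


The slope is b1 = 4.2273.
Sample means are xbar = 15.5000 and ybar = 58.2500.
Intercept: b0 = 58.2500 - (4.2273)(15.5000) = -7.2727.

-7.2727


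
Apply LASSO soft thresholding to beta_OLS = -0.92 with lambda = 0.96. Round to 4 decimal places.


Check: |-0.92| = 0.92 vs lambda = 0.96.
Since |beta| <= lambda, the coefficient is set to 0.
Soft-thresholded coefficient = 0.0000.

0.0000


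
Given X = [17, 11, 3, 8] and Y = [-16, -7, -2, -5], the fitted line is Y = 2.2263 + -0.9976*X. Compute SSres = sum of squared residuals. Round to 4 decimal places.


Predicted values from Y = 2.2263 + -0.9976*X.
Residuals: [-1.2671, 1.7473, -1.2335, 0.7545].
SSres = 6.7494.

6.7494


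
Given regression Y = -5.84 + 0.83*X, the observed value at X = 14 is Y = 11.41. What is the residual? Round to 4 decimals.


Compute yhat = -5.84 + (0.83)(14) = 5.7800.
Residual = actual - predicted = 11.41 - 5.7800 = 5.6300.

5.6300


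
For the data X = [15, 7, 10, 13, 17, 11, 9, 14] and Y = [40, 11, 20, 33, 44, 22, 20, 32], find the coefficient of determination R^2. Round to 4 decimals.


Fit the OLS line: b0 = -12.2500, b1 = 3.3333.
SSres = 26.8333.
SStot = 893.5000.
R^2 = 1 - 26.8333/893.5000 = 0.9700.

0.9700


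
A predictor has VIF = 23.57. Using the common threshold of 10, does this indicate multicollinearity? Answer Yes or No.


Compare VIF = 23.57 to the threshold of 10.
23.57 >= 10, so the answer is Yes.

Yes


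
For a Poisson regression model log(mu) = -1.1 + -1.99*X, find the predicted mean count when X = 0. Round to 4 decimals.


eta = -1.1 + -1.99 * 0 = -1.1000.
mu = exp(-1.1000) = 0.3329.

0.3329


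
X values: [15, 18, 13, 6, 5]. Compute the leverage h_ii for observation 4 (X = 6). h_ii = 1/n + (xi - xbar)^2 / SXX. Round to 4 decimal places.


Mean of X: xbar = 11.4000.
SXX = 129.2000.
For X = 6: h = 1/5 + (6 - 11.4000)^2/129.2000 = 0.4257.

0.4257


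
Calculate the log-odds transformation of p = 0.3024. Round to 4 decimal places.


Compute the odds: 0.3024/0.6976 = 0.4335.
Take the natural log: ln(0.4335) = -0.8359.

-0.8359


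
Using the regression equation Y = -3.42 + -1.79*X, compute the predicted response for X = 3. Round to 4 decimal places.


Substitute X = 3 into the equation:
Y = -3.42 + -1.79 * 3 = -3.42 + -5.3700 = -8.7900.

-8.7900


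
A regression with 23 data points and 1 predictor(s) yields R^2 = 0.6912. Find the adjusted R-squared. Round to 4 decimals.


Using the formula:
(1 - 0.6912) = 0.3088.
Multiply by 22/21: 0.3088 * 22 = 6.7936, then 6.7936 / 21 = 0.3235.
Adj R^2 = 1 - 0.3235 = 0.6765.

0.6765


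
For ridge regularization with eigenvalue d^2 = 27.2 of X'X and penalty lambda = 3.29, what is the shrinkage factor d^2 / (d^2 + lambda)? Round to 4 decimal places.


d^2 + lambda = 27.2 + 3.29 = 30.4900.
Shrinkage factor = 27.2/30.4900 = 0.8921.

0.8921


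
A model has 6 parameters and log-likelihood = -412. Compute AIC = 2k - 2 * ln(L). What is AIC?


AIC = 2k - 2*loglik = 2(6) - 2(-412).
= 12 + 824 = 836.

836


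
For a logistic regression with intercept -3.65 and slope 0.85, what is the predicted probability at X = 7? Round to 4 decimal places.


Linear predictor: z = -3.65 + 0.85 * 7 = 2.3000.
P = 1/(1 + exp(-2.3000)) = 1/(1 + 0.1003) = 0.9089.

0.9089


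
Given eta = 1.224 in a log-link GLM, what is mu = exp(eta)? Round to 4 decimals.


Apply the inverse link:
mu = e^1.224 = 3.4008.

3.4008


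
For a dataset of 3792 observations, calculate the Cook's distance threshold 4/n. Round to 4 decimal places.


The threshold is 4/n.
4/3792 = 0.0011.

0.0011


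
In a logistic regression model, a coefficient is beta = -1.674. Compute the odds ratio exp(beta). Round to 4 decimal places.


Odds ratio = exp(beta) = exp(-1.674).
= 0.1875.

0.1875


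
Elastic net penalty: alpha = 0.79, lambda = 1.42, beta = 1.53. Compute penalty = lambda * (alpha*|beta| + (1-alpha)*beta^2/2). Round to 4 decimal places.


alpha * |beta| = 0.79 * 1.53 = 1.2087.
(1-alpha) * beta^2/2 = 0.21 * 2.3409/2 = 0.2458.
Total = 1.42 * (1.2087 + 0.2458) = 2.0654.

2.0654


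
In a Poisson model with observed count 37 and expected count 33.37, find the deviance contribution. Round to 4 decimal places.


First: ln(37/33.37) = 0.103261.
Then: 37 * 0.103261 = 3.820657.
y - mu = 37 - 33.37 = 3.63.
D = 2(3.820657 - 3.63) = 0.381314, which rounds to 0.3813.

0.3813


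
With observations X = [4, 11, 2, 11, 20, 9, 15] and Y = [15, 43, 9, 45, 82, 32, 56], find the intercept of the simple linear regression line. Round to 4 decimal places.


Compute b1 = 4.0163 from the OLS formula.
With xbar = 10.2857 and ybar = 40.2857, the intercept is:
b0 = 40.2857 - 4.0163 * 10.2857 = -1.0251.

-1.0251


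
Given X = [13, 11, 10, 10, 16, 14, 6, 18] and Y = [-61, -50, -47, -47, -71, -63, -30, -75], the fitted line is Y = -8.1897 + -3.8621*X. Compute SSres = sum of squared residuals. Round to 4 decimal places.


Compute predicted values, then residuals = yi - yhat_i.
Residuals: [-2.6030, 0.6728, -0.1893, -0.1893, -1.0167, -0.7409, 1.3623, 2.7075].
SSres = sum(residual^2) = 18.0690.

18.0690


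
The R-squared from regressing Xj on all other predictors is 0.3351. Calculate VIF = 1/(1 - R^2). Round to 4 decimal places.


VIF = 1 / (1 - 0.3351).
= 1 / 0.6649 = 1.5040.

1.5040


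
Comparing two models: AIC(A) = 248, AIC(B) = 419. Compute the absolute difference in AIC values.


Absolute difference = |248 - 419| = 171.
The model with lower AIC (A) is preferred.

171
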